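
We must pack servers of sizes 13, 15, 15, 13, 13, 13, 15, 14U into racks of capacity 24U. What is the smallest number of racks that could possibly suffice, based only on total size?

Total size = 13 + 15 + 15 + 13 + 13 + 13 + 15 + 14 = 111U.
⌈111 / 24⌉ = 5.

5 racks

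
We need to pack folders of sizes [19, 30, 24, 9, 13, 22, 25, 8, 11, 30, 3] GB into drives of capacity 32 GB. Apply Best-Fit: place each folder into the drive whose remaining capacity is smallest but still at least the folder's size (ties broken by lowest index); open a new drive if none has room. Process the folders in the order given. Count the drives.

7

19 GB → drive 1 (remaining 13 GB)
30 GB → drive 2 (remaining 2 GB)
24 GB → drive 3 (remaining 8 GB)
9 GB → drive 1 (remaining 4 GB)
13 GB → drive 4 (remaining 19 GB)
22 GB → drive 5 (remaining 10 GB)
25 GB → drive 6 (remaining 7 GB)
8 GB → drive 3 (remaining 0 GB)
11 GB → drive 4 (remaining 8 GB)
30 GB → drive 7 (remaining 2 GB)
3 GB → drive 1 (remaining 1 GB)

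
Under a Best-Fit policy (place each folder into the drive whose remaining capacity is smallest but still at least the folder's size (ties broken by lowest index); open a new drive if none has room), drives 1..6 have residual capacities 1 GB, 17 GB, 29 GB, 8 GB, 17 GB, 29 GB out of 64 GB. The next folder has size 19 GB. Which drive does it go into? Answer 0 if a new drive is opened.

3

Drives with room: drive 3 (29 GB), drive 6 (29 GB).
Tightest fit is drive 3 with 29 GB free.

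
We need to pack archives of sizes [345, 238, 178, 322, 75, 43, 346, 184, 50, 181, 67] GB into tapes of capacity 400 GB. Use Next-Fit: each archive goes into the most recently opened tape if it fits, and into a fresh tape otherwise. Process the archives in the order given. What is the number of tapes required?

Put 345 GB in tape 1; 55 GB remain.
Put 238 GB in tape 2; 162 GB remain.
Put 178 GB in tape 3; 222 GB remain.
Put 322 GB in tape 4; 78 GB remain.
Put 75 GB in tape 4; 3 GB remain.
Put 43 GB in tape 5; 357 GB remain.
Put 346 GB in tape 5; 11 GB remain.
Put 184 GB in tape 6; 216 GB remain.
Put 50 GB in tape 6; 166 GB remain.
Put 181 GB in tape 7; 219 GB remain.
Put 67 GB in tape 7; 152 GB remain.

7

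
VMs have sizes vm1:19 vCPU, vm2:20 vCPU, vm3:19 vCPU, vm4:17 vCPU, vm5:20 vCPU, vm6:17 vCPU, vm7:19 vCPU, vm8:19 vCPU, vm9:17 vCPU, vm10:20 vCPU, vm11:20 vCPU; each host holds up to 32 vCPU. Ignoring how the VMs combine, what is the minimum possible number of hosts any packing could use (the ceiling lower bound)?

Total size = 19 + 20 + 19 + 17 + 20 + 17 + 19 + 19 + 17 + 20 + 20 = 207 vCPU.
⌈207 / 32⌉ = 7.

7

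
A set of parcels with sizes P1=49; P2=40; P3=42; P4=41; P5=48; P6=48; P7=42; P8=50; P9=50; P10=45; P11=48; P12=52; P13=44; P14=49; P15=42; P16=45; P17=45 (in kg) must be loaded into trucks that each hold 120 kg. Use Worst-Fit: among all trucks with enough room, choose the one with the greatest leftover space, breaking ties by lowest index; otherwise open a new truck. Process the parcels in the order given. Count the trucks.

P1 (49 kg) → truck 1 (remaining 71 kg)
P2 (40 kg) → truck 1 (remaining 31 kg)
P3 (42 kg) → truck 2 (remaining 78 kg)
P4 (41 kg) → truck 2 (remaining 37 kg)
P5 (48 kg) → truck 3 (remaining 72 kg)
P6 (48 kg) → truck 3 (remaining 24 kg)
P7 (42 kg) → truck 4 (remaining 78 kg)
P8 (50 kg) → truck 4 (remaining 28 kg)
P9 (50 kg) → truck 5 (remaining 70 kg)
P10 (45 kg) → truck 5 (remaining 25 kg)
P11 (48 kg) → truck 6 (remaining 72 kg)
P12 (52 kg) → truck 6 (remaining 20 kg)
P13 (44 kg) → truck 7 (remaining 76 kg)
P14 (49 kg) → truck 7 (remaining 27 kg)
P15 (42 kg) → truck 8 (remaining 78 kg)
P16 (45 kg) → truck 8 (remaining 33 kg)
P17 (45 kg) → truck 9 (remaining 75 kg)

9 trucks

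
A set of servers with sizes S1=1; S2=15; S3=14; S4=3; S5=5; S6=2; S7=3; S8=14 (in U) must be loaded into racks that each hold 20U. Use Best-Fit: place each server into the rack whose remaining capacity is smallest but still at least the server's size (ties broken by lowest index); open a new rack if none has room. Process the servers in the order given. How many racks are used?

3

rack 1: place S1 (1U), 19U left
rack 1: place S2 (15U), 4U left
rack 2: place S3 (14U), 6U left
rack 1: place S4 (3U), 1U left
rack 2: place S5 (5U), 1U left
rack 3: place S6 (2U), 18U left
rack 3: place S7 (3U), 15U left
rack 3: place S8 (14U), 1U left
Final racks: [1,15,3] [14,5] [2,3,14].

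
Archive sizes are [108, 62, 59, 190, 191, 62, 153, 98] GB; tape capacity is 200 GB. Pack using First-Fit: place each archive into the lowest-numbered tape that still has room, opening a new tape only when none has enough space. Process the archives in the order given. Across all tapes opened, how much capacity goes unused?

277

tape 1: place 108 GB, 92 GB left
tape 1: place 62 GB, 30 GB left
tape 2: place 59 GB, 141 GB left
tape 3: place 190 GB, 10 GB left
tape 4: place 191 GB, 9 GB left
tape 2: place 62 GB, 79 GB left
tape 5: place 153 GB, 47 GB left
tape 6: place 98 GB, 102 GB left
6 tapes × 200 GB = 1200 GB; used 923 GB; unused 277 GB.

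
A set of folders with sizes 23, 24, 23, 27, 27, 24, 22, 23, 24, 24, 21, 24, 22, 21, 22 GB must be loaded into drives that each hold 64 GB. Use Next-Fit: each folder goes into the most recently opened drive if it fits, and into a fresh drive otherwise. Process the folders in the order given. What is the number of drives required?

23 GB → drive 1 (remaining 41 GB)
24 GB → drive 1 (remaining 17 GB)
23 GB → drive 2 (remaining 41 GB)
27 GB → drive 2 (remaining 14 GB)
27 GB → drive 3 (remaining 37 GB)
24 GB → drive 3 (remaining 13 GB)
22 GB → drive 4 (remaining 42 GB)
23 GB → drive 4 (remaining 19 GB)
24 GB → drive 5 (remaining 40 GB)
24 GB → drive 5 (remaining 16 GB)
21 GB → drive 6 (remaining 43 GB)
24 GB → drive 6 (remaining 19 GB)
22 GB → drive 7 (remaining 42 GB)
21 GB → drive 7 (remaining 21 GB)
22 GB → drive 8 (remaining 42 GB)
Final drives: [23,24] [23,27] [27,24] [22,23] [24,24] [21,24] [22,21] [22].

8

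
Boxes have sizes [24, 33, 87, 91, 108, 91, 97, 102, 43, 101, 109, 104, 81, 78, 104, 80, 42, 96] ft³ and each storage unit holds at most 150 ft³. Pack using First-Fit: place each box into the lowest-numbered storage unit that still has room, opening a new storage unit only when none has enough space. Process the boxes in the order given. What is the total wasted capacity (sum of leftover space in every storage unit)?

24 ft³ → storage unit 1 (remaining 126 ft³)
33 ft³ → storage unit 1 (remaining 93 ft³)
87 ft³ → storage unit 1 (remaining 6 ft³)
91 ft³ → storage unit 2 (remaining 59 ft³)
108 ft³ → storage unit 3 (remaining 42 ft³)
91 ft³ → storage unit 4 (remaining 59 ft³)
97 ft³ → storage unit 5 (remaining 53 ft³)
102 ft³ → storage unit 6 (remaining 48 ft³)
43 ft³ → storage unit 2 (remaining 16 ft³)
101 ft³ → storage unit 7 (remaining 49 ft³)
109 ft³ → storage unit 8 (remaining 41 ft³)
104 ft³ → storage unit 9 (remaining 46 ft³)
81 ft³ → storage unit 10 (remaining 69 ft³)
78 ft³ → storage unit 11 (remaining 72 ft³)
104 ft³ → storage unit 12 (remaining 46 ft³)
80 ft³ → storage unit 13 (remaining 70 ft³)
42 ft³ → storage unit 3 (remaining 0 ft³)
96 ft³ → storage unit 14 (remaining 54 ft³)
14 storage units × 150 ft³ = 2100 ft³; used 1471 ft³; unused 629 ft³.

629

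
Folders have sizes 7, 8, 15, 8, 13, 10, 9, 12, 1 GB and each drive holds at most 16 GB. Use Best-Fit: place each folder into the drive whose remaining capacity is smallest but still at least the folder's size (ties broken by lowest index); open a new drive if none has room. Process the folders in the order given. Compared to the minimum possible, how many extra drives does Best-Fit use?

Best-Fit: [7,8,1] [15] [8] [13] [10] [9] [12] → 7 drives.
Total size 83 GB; any packing needs at least ⌈83/16⌉ = 6 drives.
An optimal packing achieves that bound: [15,1] [13] [12] [10] [9,7] [8,8] → 6 drives.
Excess: 7 − 6 = 1.

1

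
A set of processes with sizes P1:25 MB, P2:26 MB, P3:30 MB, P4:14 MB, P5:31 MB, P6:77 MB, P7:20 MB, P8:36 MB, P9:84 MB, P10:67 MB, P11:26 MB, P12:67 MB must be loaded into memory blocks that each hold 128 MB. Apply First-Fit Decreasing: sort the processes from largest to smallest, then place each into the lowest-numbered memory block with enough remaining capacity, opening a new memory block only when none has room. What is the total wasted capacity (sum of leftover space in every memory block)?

Sorted descending: 84, 77, 67, 67, 36, 31, 30, 26, 26, 25, 20, 14.
Put 84 MB in memory block 1; 44 MB remain.
Put 77 MB in memory block 2; 51 MB remain.
Put 67 MB in memory block 3; 61 MB remain.
Put 67 MB in memory block 4; 61 MB remain.
Put 36 MB in memory block 1; 8 MB remain.
Put 31 MB in memory block 2; 20 MB remain.
Put 30 MB in memory block 3; 31 MB remain.
Put 26 MB in memory block 3; 5 MB remain.
Put 26 MB in memory block 4; 35 MB remain.
Put 25 MB in memory block 4; 10 MB remain.
Put 20 MB in memory block 2; 0 MB remain.
Put 14 MB in memory block 5; 114 MB remain.
5 memory blocks × 128 MB = 640 MB; used 503 MB; unused 137 MB.

137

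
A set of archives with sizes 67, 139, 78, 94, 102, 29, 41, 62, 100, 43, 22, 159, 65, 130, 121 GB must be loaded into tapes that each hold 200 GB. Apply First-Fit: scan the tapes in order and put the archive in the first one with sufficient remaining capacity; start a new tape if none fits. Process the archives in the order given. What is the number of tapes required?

Put 67 GB in tape 1; 133 GB remain.
Put 139 GB in tape 2; 61 GB remain.
Put 78 GB in tape 1; 55 GB remain.
Put 94 GB in tape 3; 106 GB remain.
Put 102 GB in tape 3; 4 GB remain.
Put 29 GB in tape 1; 26 GB remain.
Put 41 GB in tape 2; 20 GB remain.
Put 62 GB in tape 4; 138 GB remain.
Put 100 GB in tape 4; 38 GB remain.
Put 43 GB in tape 5; 157 GB remain.
Put 22 GB in tape 1; 4 GB remain.
Put 159 GB in tape 6; 41 GB remain.
Put 65 GB in tape 5; 92 GB remain.
Put 130 GB in tape 7; 70 GB remain.
Put 121 GB in tape 8; 79 GB remain.

8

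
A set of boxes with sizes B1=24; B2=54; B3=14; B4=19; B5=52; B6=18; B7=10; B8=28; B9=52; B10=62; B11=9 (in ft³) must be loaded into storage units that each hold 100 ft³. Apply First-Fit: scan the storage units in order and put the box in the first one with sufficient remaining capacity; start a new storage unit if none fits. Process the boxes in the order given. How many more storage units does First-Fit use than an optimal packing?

First-Fit: [24,54,14] [19,52,18,10] [28,52,9] [62] → 4 storage units.
Total size 342 ft³; any packing needs at least ⌈342/100⌉ = 4 storage units.
So 4 is already optimal.

0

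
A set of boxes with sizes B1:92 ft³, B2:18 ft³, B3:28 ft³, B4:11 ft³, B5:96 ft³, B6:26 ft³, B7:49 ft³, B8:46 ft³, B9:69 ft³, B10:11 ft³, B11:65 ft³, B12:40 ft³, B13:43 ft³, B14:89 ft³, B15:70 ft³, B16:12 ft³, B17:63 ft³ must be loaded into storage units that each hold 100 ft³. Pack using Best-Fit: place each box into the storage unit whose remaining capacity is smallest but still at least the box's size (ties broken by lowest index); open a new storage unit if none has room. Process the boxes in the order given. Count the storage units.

10 storage units

storage unit 1: place B1 (92 ft³), 8 ft³ left
storage unit 2: place B2 (18 ft³), 82 ft³ left
storage unit 2: place B3 (28 ft³), 54 ft³ left
storage unit 2: place B4 (11 ft³), 43 ft³ left
storage unit 3: place B5 (96 ft³), 4 ft³ left
storage unit 2: place B6 (26 ft³), 17 ft³ left
storage unit 4: place B7 (49 ft³), 51 ft³ left
storage unit 4: place B8 (46 ft³), 5 ft³ left
storage unit 5: place B9 (69 ft³), 31 ft³ left
storage unit 2: place B10 (11 ft³), 6 ft³ left
storage unit 6: place B11 (65 ft³), 35 ft³ left
storage unit 7: place B12 (40 ft³), 60 ft³ left
storage unit 7: place B13 (43 ft³), 17 ft³ left
storage unit 8: place B14 (89 ft³), 11 ft³ left
storage unit 9: place B15 (70 ft³), 30 ft³ left
storage unit 7: place B16 (12 ft³), 5 ft³ left
storage unit 10: place B17 (63 ft³), 37 ft³ left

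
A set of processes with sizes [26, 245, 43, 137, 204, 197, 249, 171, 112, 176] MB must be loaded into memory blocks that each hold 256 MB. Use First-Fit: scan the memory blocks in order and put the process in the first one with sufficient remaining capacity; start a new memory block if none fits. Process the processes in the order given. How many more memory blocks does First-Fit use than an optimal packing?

1

First-Fit: [26,43,137] [245] [204] [197] [249] [171] [112] [176] → 8 memory blocks.
Total size 1560 MB; any packing needs at least ⌈1560/256⌉ = 7 memory blocks.
An optimal packing achieves that bound: [249] [245] [204,43] [197,26] [176] [171] [137,112] → 7 memory blocks.
Excess: 8 − 7 = 1.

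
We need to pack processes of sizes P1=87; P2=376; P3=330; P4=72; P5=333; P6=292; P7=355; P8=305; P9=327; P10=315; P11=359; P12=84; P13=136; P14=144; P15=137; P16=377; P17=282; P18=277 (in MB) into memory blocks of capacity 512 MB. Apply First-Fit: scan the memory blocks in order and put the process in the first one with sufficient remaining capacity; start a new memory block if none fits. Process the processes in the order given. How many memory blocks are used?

12

P1 (87 MB) → memory block 1 (remaining 425 MB)
P2 (376 MB) → memory block 1 (remaining 49 MB)
P3 (330 MB) → memory block 2 (remaining 182 MB)
P4 (72 MB) → memory block 2 (remaining 110 MB)
P5 (333 MB) → memory block 3 (remaining 179 MB)
P6 (292 MB) → memory block 4 (remaining 220 MB)
P7 (355 MB) → memory block 5 (remaining 157 MB)
P8 (305 MB) → memory block 6 (remaining 207 MB)
P9 (327 MB) → memory block 7 (remaining 185 MB)
P10 (315 MB) → memory block 8 (remaining 197 MB)
P11 (359 MB) → memory block 9 (remaining 153 MB)
P12 (84 MB) → memory block 2 (remaining 26 MB)
P13 (136 MB) → memory block 3 (remaining 43 MB)
P14 (144 MB) → memory block 4 (remaining 76 MB)
P15 (137 MB) → memory block 5 (remaining 20 MB)
P16 (377 MB) → memory block 10 (remaining 135 MB)
P17 (282 MB) → memory block 11 (remaining 230 MB)
P18 (277 MB) → memory block 12 (remaining 235 MB)
Final memory blocks: [87,376] [330,72,84] [333,136] [292,144] [355,137] [305] [327] [315] [359] [377] [282] [277].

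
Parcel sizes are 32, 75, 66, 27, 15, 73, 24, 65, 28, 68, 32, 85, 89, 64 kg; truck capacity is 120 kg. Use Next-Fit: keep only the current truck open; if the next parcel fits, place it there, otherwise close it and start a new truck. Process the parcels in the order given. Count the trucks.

truck 1: place 32 kg, 88 kg left
truck 1: place 75 kg, 13 kg left
truck 2: place 66 kg, 54 kg left
truck 2: place 27 kg, 27 kg left
truck 2: place 15 kg, 12 kg left
truck 3: place 73 kg, 47 kg left
truck 3: place 24 kg, 23 kg left
truck 4: place 65 kg, 55 kg left
truck 4: place 28 kg, 27 kg left
truck 5: place 68 kg, 52 kg left
truck 5: place 32 kg, 20 kg left
truck 6: place 85 kg, 35 kg left
truck 7: place 89 kg, 31 kg left
truck 8: place 64 kg, 56 kg left

8 trucks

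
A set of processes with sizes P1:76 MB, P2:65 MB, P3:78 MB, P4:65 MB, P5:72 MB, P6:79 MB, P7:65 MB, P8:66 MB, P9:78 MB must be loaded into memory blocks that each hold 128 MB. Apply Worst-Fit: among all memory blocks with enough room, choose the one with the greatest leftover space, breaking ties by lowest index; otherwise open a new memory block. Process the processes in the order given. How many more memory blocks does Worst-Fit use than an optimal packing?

0

Worst-Fit: [76] [65] [78] [65] [72] [79] [65] [66] [78] → 9 memory blocks.
9 processes exceed 64 MB (half the capacity), and no two of those can share a memory block, so at least 9 memory blocks are needed.
So 9 is already optimal.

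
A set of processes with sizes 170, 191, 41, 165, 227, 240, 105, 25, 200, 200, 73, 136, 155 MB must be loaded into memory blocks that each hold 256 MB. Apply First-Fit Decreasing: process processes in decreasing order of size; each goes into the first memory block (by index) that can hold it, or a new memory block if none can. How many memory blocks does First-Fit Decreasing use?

9 memory blocks

Sorted descending: 240, 227, 200, 200, 191, 170, 165, 155, 136, 105, 73, 41, 25.
240 MB → memory block 1 (remaining 16 MB)
227 MB → memory block 2 (remaining 29 MB)
200 MB → memory block 3 (remaining 56 MB)
200 MB → memory block 4 (remaining 56 MB)
191 MB → memory block 5 (remaining 65 MB)
170 MB → memory block 6 (remaining 86 MB)
165 MB → memory block 7 (remaining 91 MB)
155 MB → memory block 8 (remaining 101 MB)
136 MB → memory block 9 (remaining 120 MB)
105 MB → memory block 9 (remaining 15 MB)
73 MB → memory block 6 (remaining 13 MB)
41 MB → memory block 3 (remaining 15 MB)
25 MB → memory block 2 (remaining 4 MB)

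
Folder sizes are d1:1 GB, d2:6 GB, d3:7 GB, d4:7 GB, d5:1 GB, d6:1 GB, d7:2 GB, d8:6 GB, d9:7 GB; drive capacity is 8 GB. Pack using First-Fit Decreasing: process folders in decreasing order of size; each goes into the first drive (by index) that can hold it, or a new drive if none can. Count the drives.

Sorted descending: 7, 7, 7, 6, 6, 2, 1, 1, 1.
drive 1: place 7 GB, 1 GB left
drive 2: place 7 GB, 1 GB left
drive 3: place 7 GB, 1 GB left
drive 4: place 6 GB, 2 GB left
drive 5: place 6 GB, 2 GB left
drive 4: place 2 GB, 0 GB left
drive 1: place 1 GB, 0 GB left
drive 2: place 1 GB, 0 GB left
drive 3: place 1 GB, 0 GB left

5 drives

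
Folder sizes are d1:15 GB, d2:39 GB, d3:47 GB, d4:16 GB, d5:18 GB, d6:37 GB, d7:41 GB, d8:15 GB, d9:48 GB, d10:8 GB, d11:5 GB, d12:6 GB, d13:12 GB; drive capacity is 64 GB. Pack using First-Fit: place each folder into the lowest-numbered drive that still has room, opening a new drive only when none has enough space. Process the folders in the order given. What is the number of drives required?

5

drive 1: place d1 (15 GB), 49 GB left
drive 1: place d2 (39 GB), 10 GB left
drive 2: place d3 (47 GB), 17 GB left
drive 2: place d4 (16 GB), 1 GB left
drive 3: place d5 (18 GB), 46 GB left
drive 3: place d6 (37 GB), 9 GB left
drive 4: place d7 (41 GB), 23 GB left
drive 4: place d8 (15 GB), 8 GB left
drive 5: place d9 (48 GB), 16 GB left
drive 1: place d10 (8 GB), 2 GB left
drive 3: place d11 (5 GB), 4 GB left
drive 4: place d12 (6 GB), 2 GB left
drive 5: place d13 (12 GB), 4 GB left
Final drives: [15,39,8] [47,16] [18,37,5] [41,15,6] [48,12].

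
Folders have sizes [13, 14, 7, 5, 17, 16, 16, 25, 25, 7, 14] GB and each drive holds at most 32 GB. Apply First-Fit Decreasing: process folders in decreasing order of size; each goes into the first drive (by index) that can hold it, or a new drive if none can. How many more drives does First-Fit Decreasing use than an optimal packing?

First-Fit Decreasing: [25,7] [25,7] [17,14] [16,16] [14,13,5] → 5 drives.
Total size 159 GB; any packing needs at least ⌈159/32⌉ = 5 drives.
So 5 is already optimal.

0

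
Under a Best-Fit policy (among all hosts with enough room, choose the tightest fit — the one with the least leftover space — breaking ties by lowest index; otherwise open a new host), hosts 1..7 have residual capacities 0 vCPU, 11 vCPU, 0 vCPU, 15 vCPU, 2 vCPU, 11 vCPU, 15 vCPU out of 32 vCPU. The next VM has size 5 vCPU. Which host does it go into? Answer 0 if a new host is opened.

2

Hosts with room: host 2 (11 vCPU), host 4 (15 vCPU), host 6 (11 vCPU), host 7 (15 vCPU).
Tightest fit is host 2 with 11 vCPU free.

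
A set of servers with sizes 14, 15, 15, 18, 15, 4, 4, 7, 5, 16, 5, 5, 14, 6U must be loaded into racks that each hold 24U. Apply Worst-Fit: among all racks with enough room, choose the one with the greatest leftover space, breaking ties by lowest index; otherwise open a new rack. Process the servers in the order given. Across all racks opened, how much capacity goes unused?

rack 1: place 14U, 10U left
rack 2: place 15U, 9U left
rack 3: place 15U, 9U left
rack 4: place 18U, 6U left
rack 5: place 15U, 9U left
rack 1: place 4U, 6U left
rack 2: place 4U, 5U left
rack 3: place 7U, 2U left
rack 5: place 5U, 4U left
rack 6: place 16U, 8U left
rack 6: place 5U, 3U left
rack 1: place 5U, 1U left
rack 7: place 14U, 10U left
rack 7: place 6U, 4U left
7 racks × 24U = 168U; used 143U; unused 25U.

25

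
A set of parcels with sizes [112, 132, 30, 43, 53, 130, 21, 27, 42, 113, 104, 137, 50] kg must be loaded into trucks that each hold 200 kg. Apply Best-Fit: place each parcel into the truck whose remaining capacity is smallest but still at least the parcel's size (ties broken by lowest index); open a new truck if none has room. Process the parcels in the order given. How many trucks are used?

6

Put 112 kg in truck 1; 88 kg remain.
Put 132 kg in truck 2; 68 kg remain.
Put 30 kg in truck 2; 38 kg remain.
Put 43 kg in truck 1; 45 kg remain.
Put 53 kg in truck 3; 147 kg remain.
Put 130 kg in truck 3; 17 kg remain.
Put 21 kg in truck 2; 17 kg remain.
Put 27 kg in truck 1; 18 kg remain.
Put 42 kg in truck 4; 158 kg remain.
Put 113 kg in truck 4; 45 kg remain.
Put 104 kg in truck 5; 96 kg remain.
Put 137 kg in truck 6; 63 kg remain.
Put 50 kg in truck 6; 13 kg remain.
Final trucks: [112,43,27] [132,30,21] [53,130] [42,113] [104] [137,50].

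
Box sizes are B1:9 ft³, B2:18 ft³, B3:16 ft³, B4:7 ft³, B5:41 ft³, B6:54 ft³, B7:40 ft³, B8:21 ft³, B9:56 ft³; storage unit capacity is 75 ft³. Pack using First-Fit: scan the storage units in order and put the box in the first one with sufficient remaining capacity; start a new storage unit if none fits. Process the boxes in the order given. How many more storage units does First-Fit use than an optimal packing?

1

First-Fit: [9,18,16,7,21] [41] [54] [40] [56] → 5 storage units.
Total size 262 ft³; any packing needs at least ⌈262/75⌉ = 4 storage units.
An optimal packing achieves that bound: [56,18] [54,21] [41,16,9,7] [40] → 4 storage units.
Excess: 5 − 4 = 1.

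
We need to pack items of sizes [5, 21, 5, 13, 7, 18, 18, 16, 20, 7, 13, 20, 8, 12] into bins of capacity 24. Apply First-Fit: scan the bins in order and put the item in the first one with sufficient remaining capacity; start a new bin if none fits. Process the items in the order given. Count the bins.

Put 5 in bin 1; 19 remain.
Put 21 in bin 2; 3 remain.
Put 5 in bin 1; 14 remain.
Put 13 in bin 1; 1 remain.
Put 7 in bin 3; 17 remain.
Put 18 in bin 4; 6 remain.
Put 18 in bin 5; 6 remain.
Put 16 in bin 3; 1 remain.
Put 20 in bin 6; 4 remain.
Put 7 in bin 7; 17 remain.
Put 13 in bin 7; 4 remain.
Put 20 in bin 8; 4 remain.
Put 8 in bin 9; 16 remain.
Put 12 in bin 9; 4 remain.
Final bins: [5,5,13] [21] [7,16] [18] [18] [20] [7,13] [20] [8,12].

9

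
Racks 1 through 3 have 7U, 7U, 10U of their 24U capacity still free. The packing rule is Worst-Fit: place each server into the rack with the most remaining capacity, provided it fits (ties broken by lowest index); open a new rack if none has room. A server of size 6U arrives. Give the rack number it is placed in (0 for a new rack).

Racks with room: rack 1 (7U), rack 2 (7U), rack 3 (10U).
Most room is rack 3 with 10U free.

3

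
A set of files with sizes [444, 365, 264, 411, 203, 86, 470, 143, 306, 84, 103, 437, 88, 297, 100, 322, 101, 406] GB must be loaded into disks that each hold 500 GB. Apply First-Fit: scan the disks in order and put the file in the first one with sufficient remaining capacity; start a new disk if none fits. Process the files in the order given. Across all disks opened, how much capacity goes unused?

870

Put 444 GB in disk 1; 56 GB remain.
Put 365 GB in disk 2; 135 GB remain.
Put 264 GB in disk 3; 236 GB remain.
Put 411 GB in disk 4; 89 GB remain.
Put 203 GB in disk 3; 33 GB remain.
Put 86 GB in disk 2; 49 GB remain.
Put 470 GB in disk 5; 30 GB remain.
Put 143 GB in disk 6; 357 GB remain.
Put 306 GB in disk 6; 51 GB remain.
Put 84 GB in disk 4; 5 GB remain.
Put 103 GB in disk 7; 397 GB remain.
Put 437 GB in disk 8; 63 GB remain.
Put 88 GB in disk 7; 309 GB remain.
Put 297 GB in disk 7; 12 GB remain.
Put 100 GB in disk 9; 400 GB remain.
Put 322 GB in disk 9; 78 GB remain.
Put 101 GB in disk 10; 399 GB remain.
Put 406 GB in disk 11; 94 GB remain.
11 disks × 500 GB = 5500 GB; used 4630 GB; unused 870 GB.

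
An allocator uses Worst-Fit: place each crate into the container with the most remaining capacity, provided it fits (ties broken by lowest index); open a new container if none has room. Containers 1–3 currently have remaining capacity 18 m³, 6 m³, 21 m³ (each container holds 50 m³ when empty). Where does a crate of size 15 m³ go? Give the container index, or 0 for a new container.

3

Containers with room: container 1 (18 m³), container 3 (21 m³).
Most room is container 3 with 21 m³ free.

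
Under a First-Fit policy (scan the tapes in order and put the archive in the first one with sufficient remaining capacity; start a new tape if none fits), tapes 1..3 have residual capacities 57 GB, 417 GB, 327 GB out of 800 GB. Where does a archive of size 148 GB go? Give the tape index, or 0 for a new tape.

Tapes with room: tape 2 (417 GB), tape 3 (327 GB).
The first with room is tape 2.

2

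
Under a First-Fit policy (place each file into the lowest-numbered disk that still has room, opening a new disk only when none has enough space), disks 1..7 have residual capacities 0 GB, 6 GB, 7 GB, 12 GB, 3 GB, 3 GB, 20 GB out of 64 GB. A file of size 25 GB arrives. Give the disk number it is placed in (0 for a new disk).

No disk has ≥ 25 GB free, so a new disk is opened.

0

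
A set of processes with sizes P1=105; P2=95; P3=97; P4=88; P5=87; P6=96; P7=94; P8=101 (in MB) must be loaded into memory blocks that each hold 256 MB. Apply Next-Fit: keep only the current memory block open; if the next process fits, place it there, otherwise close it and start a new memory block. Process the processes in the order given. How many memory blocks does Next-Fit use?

4

P1 (105 MB) → memory block 1 (remaining 151 MB)
P2 (95 MB) → memory block 1 (remaining 56 MB)
P3 (97 MB) → memory block 2 (remaining 159 MB)
P4 (88 MB) → memory block 2 (remaining 71 MB)
P5 (87 MB) → memory block 3 (remaining 169 MB)
P6 (96 MB) → memory block 3 (remaining 73 MB)
P7 (94 MB) → memory block 4 (remaining 162 MB)
P8 (101 MB) → memory block 4 (remaining 61 MB)
Final memory blocks: [105,95] [97,88] [87,96] [94,101].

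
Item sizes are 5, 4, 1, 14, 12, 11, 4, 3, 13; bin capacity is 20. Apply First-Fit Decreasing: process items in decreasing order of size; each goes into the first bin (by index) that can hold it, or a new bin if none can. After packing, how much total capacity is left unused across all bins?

13

Sorted descending: 14, 13, 12, 11, 5, 4, 4, 3, 1.
Put 14 in bin 1; 6 remain.
Put 13 in bin 2; 7 remain.
Put 12 in bin 3; 8 remain.
Put 11 in bin 4; 9 remain.
Put 5 in bin 1; 1 remain.
Put 4 in bin 2; 3 remain.
Put 4 in bin 3; 4 remain.
Put 3 in bin 2; 0 remain.
Put 1 in bin 1; 0 remain.
4 bins × 20 = 80; used 67; unused 13.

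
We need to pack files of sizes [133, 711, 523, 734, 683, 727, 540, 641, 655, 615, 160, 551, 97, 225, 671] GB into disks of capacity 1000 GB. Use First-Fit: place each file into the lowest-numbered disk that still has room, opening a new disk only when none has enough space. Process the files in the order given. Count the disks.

11

133 GB → disk 1 (remaining 867 GB)
711 GB → disk 1 (remaining 156 GB)
523 GB → disk 2 (remaining 477 GB)
734 GB → disk 3 (remaining 266 GB)
683 GB → disk 4 (remaining 317 GB)
727 GB → disk 5 (remaining 273 GB)
540 GB → disk 6 (remaining 460 GB)
641 GB → disk 7 (remaining 359 GB)
655 GB → disk 8 (remaining 345 GB)
615 GB → disk 9 (remaining 385 GB)
160 GB → disk 2 (remaining 317 GB)
551 GB → disk 10 (remaining 449 GB)
97 GB → disk 1 (remaining 59 GB)
225 GB → disk 2 (remaining 92 GB)
671 GB → disk 11 (remaining 329 GB)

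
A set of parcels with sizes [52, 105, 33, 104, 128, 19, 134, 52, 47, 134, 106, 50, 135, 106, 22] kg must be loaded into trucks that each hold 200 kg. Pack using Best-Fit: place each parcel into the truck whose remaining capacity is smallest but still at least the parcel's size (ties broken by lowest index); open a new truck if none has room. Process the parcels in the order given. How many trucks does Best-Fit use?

52 kg → truck 1 (remaining 148 kg)
105 kg → truck 1 (remaining 43 kg)
33 kg → truck 1 (remaining 10 kg)
104 kg → truck 2 (remaining 96 kg)
128 kg → truck 3 (remaining 72 kg)
19 kg → truck 3 (remaining 53 kg)
134 kg → truck 4 (remaining 66 kg)
52 kg → truck 3 (remaining 1 kg)
47 kg → truck 4 (remaining 19 kg)
134 kg → truck 5 (remaining 66 kg)
106 kg → truck 6 (remaining 94 kg)
50 kg → truck 5 (remaining 16 kg)
135 kg → truck 7 (remaining 65 kg)
106 kg → truck 8 (remaining 94 kg)
22 kg → truck 7 (remaining 43 kg)

8 trucks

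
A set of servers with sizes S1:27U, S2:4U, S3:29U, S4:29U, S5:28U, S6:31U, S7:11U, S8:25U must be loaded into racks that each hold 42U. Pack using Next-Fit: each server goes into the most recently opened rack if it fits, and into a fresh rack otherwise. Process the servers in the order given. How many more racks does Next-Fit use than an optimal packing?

0

Next-Fit: [27,4] [29] [29] [28] [31,11] [25] → 6 racks.
6 servers exceed 21U (half the capacity), and no two of those can share a rack, so at least 6 racks are needed.
So 6 is already optimal.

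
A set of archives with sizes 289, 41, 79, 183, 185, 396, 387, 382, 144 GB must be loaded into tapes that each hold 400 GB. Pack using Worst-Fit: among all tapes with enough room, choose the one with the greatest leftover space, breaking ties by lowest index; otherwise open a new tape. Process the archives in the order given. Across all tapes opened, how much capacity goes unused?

Put 289 GB in tape 1; 111 GB remain.
Put 41 GB in tape 1; 70 GB remain.
Put 79 GB in tape 2; 321 GB remain.
Put 183 GB in tape 2; 138 GB remain.
Put 185 GB in tape 3; 215 GB remain.
Put 396 GB in tape 4; 4 GB remain.
Put 387 GB in tape 5; 13 GB remain.
Put 382 GB in tape 6; 18 GB remain.
Put 144 GB in tape 3; 71 GB remain.
6 tapes × 400 GB = 2400 GB; used 2086 GB; unused 314 GB.

314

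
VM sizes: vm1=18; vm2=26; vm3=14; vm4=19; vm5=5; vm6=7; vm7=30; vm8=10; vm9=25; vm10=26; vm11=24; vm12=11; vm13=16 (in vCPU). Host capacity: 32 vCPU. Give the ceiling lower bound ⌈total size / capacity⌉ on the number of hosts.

8

Total size = 18 + 26 + 14 + 19 + 5 + 7 + 30 + 10 + 25 + 26 + 24 + 11 + 16 = 231 vCPU.
⌈231 / 32⌉ = 8.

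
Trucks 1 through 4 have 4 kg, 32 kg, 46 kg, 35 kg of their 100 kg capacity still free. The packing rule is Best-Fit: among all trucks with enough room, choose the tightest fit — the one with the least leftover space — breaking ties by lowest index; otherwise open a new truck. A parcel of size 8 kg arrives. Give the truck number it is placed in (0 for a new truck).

2

Trucks with room: truck 2 (32 kg), truck 3 (46 kg), truck 4 (35 kg).
Tightest fit is truck 2 with 32 kg free.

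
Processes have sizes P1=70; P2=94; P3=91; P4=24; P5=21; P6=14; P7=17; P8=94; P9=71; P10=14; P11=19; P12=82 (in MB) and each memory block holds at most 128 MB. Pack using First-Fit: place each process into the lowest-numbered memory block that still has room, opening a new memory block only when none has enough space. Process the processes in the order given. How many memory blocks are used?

6 memory blocks

P1 (70 MB) → memory block 1 (remaining 58 MB)
P2 (94 MB) → memory block 2 (remaining 34 MB)
P3 (91 MB) → memory block 3 (remaining 37 MB)
P4 (24 MB) → memory block 1 (remaining 34 MB)
P5 (21 MB) → memory block 1 (remaining 13 MB)
P6 (14 MB) → memory block 2 (remaining 20 MB)
P7 (17 MB) → memory block 2 (remaining 3 MB)
P8 (94 MB) → memory block 4 (remaining 34 MB)
P9 (71 MB) → memory block 5 (remaining 57 MB)
P10 (14 MB) → memory block 3 (remaining 23 MB)
P11 (19 MB) → memory block 3 (remaining 4 MB)
P12 (82 MB) → memory block 6 (remaining 46 MB)
Final memory blocks: [70,24,21] [94,14,17] [91,14,19] [94] [71] [82].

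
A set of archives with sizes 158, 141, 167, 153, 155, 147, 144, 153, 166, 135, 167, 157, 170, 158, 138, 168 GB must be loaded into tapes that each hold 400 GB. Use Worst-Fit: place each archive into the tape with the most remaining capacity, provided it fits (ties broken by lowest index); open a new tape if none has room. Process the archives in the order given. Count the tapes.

8

Put 158 GB in tape 1; 242 GB remain.
Put 141 GB in tape 1; 101 GB remain.
Put 167 GB in tape 2; 233 GB remain.
Put 153 GB in tape 2; 80 GB remain.
Put 155 GB in tape 3; 245 GB remain.
Put 147 GB in tape 3; 98 GB remain.
Put 144 GB in tape 4; 256 GB remain.
Put 153 GB in tape 4; 103 GB remain.
Put 166 GB in tape 5; 234 GB remain.
Put 135 GB in tape 5; 99 GB remain.
Put 167 GB in tape 6; 233 GB remain.
Put 157 GB in tape 6; 76 GB remain.
Put 170 GB in tape 7; 230 GB remain.
Put 158 GB in tape 7; 72 GB remain.
Put 138 GB in tape 8; 262 GB remain.
Put 168 GB in tape 8; 94 GB remain.
Final tapes: [158,141] [167,153] [155,147] [144,153] [166,135] [167,157] [170,158] [138,168].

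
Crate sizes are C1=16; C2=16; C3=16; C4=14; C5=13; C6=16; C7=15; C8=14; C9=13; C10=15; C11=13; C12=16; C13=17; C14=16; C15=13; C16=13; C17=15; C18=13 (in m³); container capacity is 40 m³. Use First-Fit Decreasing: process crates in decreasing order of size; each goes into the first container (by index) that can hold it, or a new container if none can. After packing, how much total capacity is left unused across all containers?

56

Sorted descending: 17, 16, 16, 16, 16, 16, 16, 15, 15, 15, 14, 14, 13, 13, 13, 13, 13, 13.
Put 17 m³ in container 1; 23 m³ remain.
Put 16 m³ in container 1; 7 m³ remain.
Put 16 m³ in container 2; 24 m³ remain.
Put 16 m³ in container 2; 8 m³ remain.
Put 16 m³ in container 3; 24 m³ remain.
Put 16 m³ in container 3; 8 m³ remain.
Put 16 m³ in container 4; 24 m³ remain.
Put 15 m³ in container 4; 9 m³ remain.
Put 15 m³ in container 5; 25 m³ remain.
Put 15 m³ in container 5; 10 m³ remain.
Put 14 m³ in container 6; 26 m³ remain.
Put 14 m³ in container 6; 12 m³ remain.
Put 13 m³ in container 7; 27 m³ remain.
Put 13 m³ in container 7; 14 m³ remain.
Put 13 m³ in container 7; 1 m³ remain.
Put 13 m³ in container 8; 27 m³ remain.
Put 13 m³ in container 8; 14 m³ remain.
Put 13 m³ in container 8; 1 m³ remain.
8 containers × 40 m³ = 320 m³; used 264 m³; unused 56 m³.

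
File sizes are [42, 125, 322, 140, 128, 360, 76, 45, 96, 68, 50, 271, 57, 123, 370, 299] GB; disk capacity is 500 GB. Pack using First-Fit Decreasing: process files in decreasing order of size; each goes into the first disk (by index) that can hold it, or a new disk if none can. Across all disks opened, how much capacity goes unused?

Sorted descending: 370, 360, 322, 299, 271, 140, 128, 125, 123, 96, 76, 68, 57, 50, 45, 42.
370 GB → disk 1 (remaining 130 GB)
360 GB → disk 2 (remaining 140 GB)
322 GB → disk 3 (remaining 178 GB)
299 GB → disk 4 (remaining 201 GB)
271 GB → disk 5 (remaining 229 GB)
140 GB → disk 2 (remaining 0 GB)
128 GB → disk 1 (remaining 2 GB)
125 GB → disk 3 (remaining 53 GB)
123 GB → disk 4 (remaining 78 GB)
96 GB → disk 5 (remaining 133 GB)
76 GB → disk 4 (remaining 2 GB)
68 GB → disk 5 (remaining 65 GB)
57 GB → disk 5 (remaining 8 GB)
50 GB → disk 3 (remaining 3 GB)
45 GB → disk 6 (remaining 455 GB)
42 GB → disk 6 (remaining 413 GB)
6 disks × 500 GB = 3000 GB; used 2572 GB; unused 428 GB.

428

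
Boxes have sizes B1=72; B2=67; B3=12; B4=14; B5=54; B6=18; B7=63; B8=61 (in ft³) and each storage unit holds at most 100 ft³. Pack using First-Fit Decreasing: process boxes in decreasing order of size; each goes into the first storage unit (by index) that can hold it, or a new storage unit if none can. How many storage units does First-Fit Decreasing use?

5 storage units

Sorted descending: 72, 67, 63, 61, 54, 18, 14, 12.
storage unit 1: place 72 ft³, 28 ft³ left
storage unit 2: place 67 ft³, 33 ft³ left
storage unit 3: place 63 ft³, 37 ft³ left
storage unit 4: place 61 ft³, 39 ft³ left
storage unit 5: place 54 ft³, 46 ft³ left
storage unit 1: place 18 ft³, 10 ft³ left
storage unit 2: place 14 ft³, 19 ft³ left
storage unit 2: place 12 ft³, 7 ft³ left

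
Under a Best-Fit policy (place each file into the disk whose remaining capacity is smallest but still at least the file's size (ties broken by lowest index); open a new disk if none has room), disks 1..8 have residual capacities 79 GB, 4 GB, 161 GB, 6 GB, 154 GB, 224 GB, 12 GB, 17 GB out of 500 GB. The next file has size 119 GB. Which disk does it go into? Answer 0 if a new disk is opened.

Disks with room: disk 3 (161 GB), disk 5 (154 GB), disk 6 (224 GB).
Tightest fit is disk 5 with 154 GB free.

5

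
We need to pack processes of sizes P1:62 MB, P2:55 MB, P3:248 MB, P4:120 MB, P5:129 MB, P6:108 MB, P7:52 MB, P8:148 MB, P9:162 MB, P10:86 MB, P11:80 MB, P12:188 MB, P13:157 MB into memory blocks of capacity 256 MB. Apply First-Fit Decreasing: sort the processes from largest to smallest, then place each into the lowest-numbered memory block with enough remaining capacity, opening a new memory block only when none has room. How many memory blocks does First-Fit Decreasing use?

7

Sorted descending: 248, 188, 162, 157, 148, 129, 120, 108, 86, 80, 62, 55, 52.
248 MB → memory block 1 (remaining 8 MB)
188 MB → memory block 2 (remaining 68 MB)
162 MB → memory block 3 (remaining 94 MB)
157 MB → memory block 4 (remaining 99 MB)
148 MB → memory block 5 (remaining 108 MB)
129 MB → memory block 6 (remaining 127 MB)
120 MB → memory block 6 (remaining 7 MB)
108 MB → memory block 5 (remaining 0 MB)
86 MB → memory block 3 (remaining 8 MB)
80 MB → memory block 4 (remaining 19 MB)
62 MB → memory block 2 (remaining 6 MB)
55 MB → memory block 7 (remaining 201 MB)
52 MB → memory block 7 (remaining 149 MB)
Final memory blocks: [248] [188,62] [162,86] [157,80] [148,108] [129,120] [55,52].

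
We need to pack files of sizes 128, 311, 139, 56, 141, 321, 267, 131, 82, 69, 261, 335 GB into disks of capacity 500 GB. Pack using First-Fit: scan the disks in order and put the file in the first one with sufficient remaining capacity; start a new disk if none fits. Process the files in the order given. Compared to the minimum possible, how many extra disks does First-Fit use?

First-Fit: [128,311,56] [139,141,131,82] [321,69] [267] [261] [335] → 6 disks.
Total size 2241 GB; any packing needs at least ⌈2241/500⌉ = 5 disks.
An optimal packing achieves that bound: [335,141] [321,139] [311,131,56] [267,128,82] [261,69] → 5 disks.
Excess: 6 − 5 = 1.

1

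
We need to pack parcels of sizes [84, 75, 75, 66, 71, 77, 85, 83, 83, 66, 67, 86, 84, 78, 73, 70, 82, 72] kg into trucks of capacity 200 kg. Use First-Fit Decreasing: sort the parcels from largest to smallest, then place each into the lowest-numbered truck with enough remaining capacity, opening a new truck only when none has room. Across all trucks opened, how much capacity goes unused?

423

Sorted descending: 86, 85, 84, 84, 83, 83, 82, 78, 77, 75, 75, 73, 72, 71, 70, 67, 66, 66.
Put 86 kg in truck 1; 114 kg remain.
Put 85 kg in truck 1; 29 kg remain.
Put 84 kg in truck 2; 116 kg remain.
Put 84 kg in truck 2; 32 kg remain.
Put 83 kg in truck 3; 117 kg remain.
Put 83 kg in truck 3; 34 kg remain.
Put 82 kg in truck 4; 118 kg remain.
Put 78 kg in truck 4; 40 kg remain.
Put 77 kg in truck 5; 123 kg remain.
Put 75 kg in truck 5; 48 kg remain.
Put 75 kg in truck 6; 125 kg remain.
Put 73 kg in truck 6; 52 kg remain.
Put 72 kg in truck 7; 128 kg remain.
Put 71 kg in truck 7; 57 kg remain.
Put 70 kg in truck 8; 130 kg remain.
Put 67 kg in truck 8; 63 kg remain.
Put 66 kg in truck 9; 134 kg remain.
Put 66 kg in truck 9; 68 kg remain.
9 trucks × 200 kg = 1800 kg; used 1377 kg; unused 423 kg.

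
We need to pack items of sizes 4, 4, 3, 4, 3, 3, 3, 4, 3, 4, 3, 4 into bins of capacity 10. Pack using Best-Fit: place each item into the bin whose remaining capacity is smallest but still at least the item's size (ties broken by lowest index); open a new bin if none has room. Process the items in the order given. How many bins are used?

Put 4 in bin 1; 6 remain.
Put 4 in bin 1; 2 remain.
Put 3 in bin 2; 7 remain.
Put 4 in bin 2; 3 remain.
Put 3 in bin 2; 0 remain.
Put 3 in bin 3; 7 remain.
Put 3 in bin 3; 4 remain.
Put 4 in bin 3; 0 remain.
Put 3 in bin 4; 7 remain.
Put 4 in bin 4; 3 remain.
Put 3 in bin 4; 0 remain.
Put 4 in bin 5; 6 remain.
Final bins: [4,4] [3,4,3] [3,3,4] [3,4,3] [4].

5 bins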